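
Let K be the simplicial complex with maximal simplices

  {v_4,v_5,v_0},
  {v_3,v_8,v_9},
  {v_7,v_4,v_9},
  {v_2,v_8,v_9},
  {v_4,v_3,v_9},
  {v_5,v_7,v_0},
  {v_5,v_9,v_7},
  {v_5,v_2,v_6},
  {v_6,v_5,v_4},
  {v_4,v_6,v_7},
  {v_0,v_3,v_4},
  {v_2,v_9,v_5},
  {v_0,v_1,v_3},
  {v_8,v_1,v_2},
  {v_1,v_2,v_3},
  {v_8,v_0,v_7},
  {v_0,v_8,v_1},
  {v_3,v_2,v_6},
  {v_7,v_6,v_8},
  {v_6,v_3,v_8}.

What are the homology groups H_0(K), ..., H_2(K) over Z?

Take the total order v_0 < v_1 < v_2 < v_3 < v_4 < v_5 < v_6 < v_7 < v_8 < v_9 on the vertex set. Then K (dimension 2) consists of the simplices:

  0-simplices (10): [v_0], [v_1], [v_2], [v_3], [v_4], [v_5], [v_6], [v_7], [v_8], [v_9]
  1-simplices (30): (30 of them)
  2-simplices (20): (20 of them)

Hence C_0 ≅ Z^10, C_1 ≅ Z^30, C_2 ≅ Z^20.

The boundary map ∂_1: C_1 → C_0 maps an edge to its endpoints' difference, ∂[p,q] = q − p.
The resulting 10×30 matrix has rank 9, and its Smith normal form has invariant factors (1,1,1,1,1,1,1,1,1).

The boundary map ∂_2: C_2 → C_1 maps a triangle to the signed sum of its edges. For instance
  ∂[v_3,v_8,v_9] = [v_8,v_9] − [v_3,v_9] + [v_3,v_8],
  ∂[v_2,v_8,v_9] = [v_8,v_9] − [v_2,v_9] + [v_2,v_8].
The 30×20 boundary matrix has rank 20 and Smith normal form diag(1,1,1,1,1,1,1,1,1,1,1,1,1,1,1,1,1,1,1,2).

Reading off H_k = ker ∂_k / im ∂_{k+1}:

  H_0: rank C_0 − rank ∂_1 = 10 − 9 = 1, and the invariant factors of ∂_1 are all 1, so H_0 ≅ Z.
  H_1: rank ker ∂_1 − rank ∂_2 = (30 − 9) − 20 = 1, and ∂_2 has invariant factor 2 > 1, so H_1 ≅ Z ⊕ Z/2Z.
  H_2: rank ker ∂_2 − rank ∂_3 = (20 − 20) − 0 = 0, and there is no ∂_3, so H_2 ≅ 0.

As a check, the Euler characteristic is 10 − 30 + 20 = 0, which agrees with 1 − 1 + 0 = 0.

H_0 ≅ Z,  H_1 ≅ Z ⊕ Z/2Z,  H_2 = 0.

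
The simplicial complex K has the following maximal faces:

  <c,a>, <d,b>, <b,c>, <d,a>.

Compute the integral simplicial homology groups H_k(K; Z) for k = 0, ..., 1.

H_0 = Z,  H_1 = Z.

K has 4 vertices, 4 edges.
rank ∂_0 = 0, rank ∂_1 = 3 ⇒ b_0 = 4 − 0 − 3 = 1; all invariant factors of ∂_1 are 1 so no torsion. So H_0 = Z.
rank ∂_1 = 3, rank ∂_2 = 0 ⇒ b_1 = 4 − 3 − 0 = 1. So H_1 = Z.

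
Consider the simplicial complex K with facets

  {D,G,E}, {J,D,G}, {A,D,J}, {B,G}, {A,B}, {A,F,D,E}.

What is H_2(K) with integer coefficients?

H_2 = 0.

We work with the vertex ordering A < B < D < E < F < G < J. The simplices of K, each written with vertices in increasing order, are:

  0-simplices (7): A, B, D, E, F, G, J
  1-simplices (13): AB, AD, AE, AF, AJ, BG, DE, DF, DG, DJ, EF, EG, GJ
  2-simplices (7): ADE, ADF, ADJ, AEF, DEF, DEG, DGJ
  3-simplices (1): ADEF

Hence C_0 ≅ Z^7, C_1 ≅ Z^13, C_2 ≅ Z^7, C_3 ≅ Z^1.

The boundary map ∂_1: C_1 → C_0 is given by ∂[p,q] = [q] − [p].
This gives a 7×13 integer matrix of rank 6; reducing to Smith normal form yields diagonal entries (1,1,1,1,1,1).

The boundary map ∂_2: C_2 → C_1 maps a triangle to the signed sum of its edges. For instance
  ∂ADF = DF − AF + AD,
  ∂DEF = EF − DF + DE.
The resulting 13×7 matrix has rank 6, and its Smith normal form has invariant factors (1,1,1,1,1,1).

The boundary map ∂_3: C_3 → C_2 sends each 3-simplex σ to the alternating sum Σ_i (−1)^i (σ with its i-th vertex removed). For instance
  ∂ADEF = DEF − AEF + ADF − ADE.
The 7×1 boundary matrix has rank 1 and Smith normal form diag(1).

Reading off H_k = ker ∂_k / im ∂_{k+1}:

  H_2: rank ker ∂_2 − rank ∂_3 = (7 − 6) − 1 = 0, and the invariant factors of ∂_3 are all 1, so H_2 ≅ 0.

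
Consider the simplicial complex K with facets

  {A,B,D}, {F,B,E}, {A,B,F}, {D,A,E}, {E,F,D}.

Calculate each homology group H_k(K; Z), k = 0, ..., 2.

H_0 = Z,  H_1 = Z,  H_2 = 0.

Order the vertices as A < B < D < E < F. Listing each simplex with vertices in this order, K has dimension 2 with simplices:

  0-simplices (5): A, B, D, E, F
  1-simplices (10): AB, AD, AE, AF, BD, BE, BF, DE, DF, EF
  2-simplices (5): ABD, ABF, ADE, BEF, DEF

Hence C_0 ≅ Z^5, C_1 ≅ Z^10, C_2 ≅ Z^5.

The boundary map ∂_1: C_1 → C_0 maps an edge to its endpoints' difference, ∂[p,q] = q − p. For instance
  ∂DE = E − D.
The 5×10 boundary matrix has rank 4 and Smith normal form diag(1,1,1,1).

∂_2: C_2 → C_1 sends each 2-simplex [p,q,r] to [q,r] − [p,r] + [p,q]. For instance
  ∂ABF = BF − AF + AB,
  ∂BEF = EF − BF + BE.
This gives a 10×5 integer matrix of rank 5; reducing to Smith normal form yields diagonal entries (1,1,1,1,1).

From H_k ≅ ker(∂_k) / im(∂_{k+1}) we obtain:

  H_0: rank C_0 − rank ∂_1 = 5 − 4 = 1, and the invariant factors of ∂_1 are all 1, so H_0 ≅ Z.
  H_1: rank ker ∂_1 − rank ∂_2 = (10 − 4) − 5 = 1, and the invariant factors of ∂_2 are all 1, so H_1 ≅ Z.
  H_2: rank ker ∂_2 − rank ∂_3 = (5 − 5) − 0 = 0, and there is no ∂_3, so H_2 ≅ 0.

(K is a triangulation of the Möbius band.)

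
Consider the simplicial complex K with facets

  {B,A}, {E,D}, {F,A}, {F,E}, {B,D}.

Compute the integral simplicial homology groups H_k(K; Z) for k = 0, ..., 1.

H_0 = Z,  H_1 = Z.

Take the total order A < B < D < E < F on the vertex set. Then K (dimension 1) consists of the simplices:

  0-simplices (5): A, B, D, E, F
  1-simplices (5): AB, AF, BD, DE, EF

Hence C_0 ≅ Z^5, C_1 ≅ Z^5.

∂_1: C_1 → C_0 sends each edge [p,q] (with p < q) to q − p. For instance
  ∂AF = F − A.
The resulting 5×5 matrix has rank 4, and its Smith normal form has invariant factors (1,1,1,1).

Computing H_k = (kernel of ∂_k) / (image of ∂_{k+1}):

  H_0: rank C_0 − rank ∂_1 = 5 − 4 = 1, and the invariant factors of ∂_1 are all 1, so H_0 = Z.
  H_1: rank ker ∂_1 − rank ∂_2 = (5 − 4) − 0 = 1, and there is no ∂_2, so H_1 = Z.

(K is a triangulation of the circle S^1.)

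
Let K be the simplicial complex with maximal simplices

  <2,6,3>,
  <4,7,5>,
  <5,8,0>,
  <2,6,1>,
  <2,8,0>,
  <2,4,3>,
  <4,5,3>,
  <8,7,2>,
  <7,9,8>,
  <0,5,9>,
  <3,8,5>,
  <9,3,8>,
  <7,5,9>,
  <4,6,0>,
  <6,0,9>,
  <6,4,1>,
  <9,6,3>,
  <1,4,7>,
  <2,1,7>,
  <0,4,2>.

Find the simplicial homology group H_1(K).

Order the vertices as 0 < 1 < 2 < 3 < 4 < 5 < 6 < 7 < 8 < 9. Listing each simplex with vertices in this order, K has dimension 2 with simplices:

  0-simplices (10): [0], [1], [2], [3], [4], [5], [6], [7], [8], [9]
  1-simplices (30): (30 of them)
  2-simplices (20): (20 of them)

giving chain groups C_0 ≅ Z^10, C_1 ≅ Z^30, C_2 ≅ Z^20.

Boundary ∂_1: C_1 → C_0 is given by ∂[p,q] = [q] − [p]. For instance
  ∂[2,7] = [7] − [2].
The 10×30 boundary matrix has rank 9 and Smith normal form diag(1,1,1,1,1,1,1,1,1).

The boundary map ∂_2: C_2 → C_1 sends each 2-simplex [p,q,r] to [q,r] − [p,r] + [p,q]. For instance
  ∂[5,7,9] = [7,9] − [5,9] + [5,7],
  ∂[0,6,9] = [6,9] − [0,9] + [0,6].
As a 30×20 matrix over Z this has rank 20, with invariant factors (1,1,1,1,1,1,1,1,1,1,1,1,1,1,1,1,1,1,1,2).

Now H_k = ker ∂_k / im ∂_{k+1}, so:

  H_1: rank ker ∂_1 − rank ∂_2 = (30 − 9) − 20 = 1, and ∂_2 has invariant factor 2 > 1, so H_1 = Z ⊕ Z/2.

(K is a triangulation of the Klein bottle.)

H_1 = Z ⊕ Z/2.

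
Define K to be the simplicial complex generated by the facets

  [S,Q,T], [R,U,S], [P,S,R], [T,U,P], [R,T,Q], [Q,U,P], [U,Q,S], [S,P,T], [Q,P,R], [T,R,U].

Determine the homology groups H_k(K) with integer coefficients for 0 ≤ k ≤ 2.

We work with the vertex ordering P < Q < R < S < T < U. The simplices of K, each written with vertices in increasing order, are:

  0-simplices (6): P, Q, R, S, T, U
  1-simplices (15): PQ, PR, PS, PT, PU, QR, QS, QT, QU, RS, RT, RU, ST, SU, TU
  2-simplices (10): PQR, PQU, PRS, PST, PTU, QRT, QST, QSU, RSU, RTU

Hence C_0 ≅ Z^6, C_1 ≅ Z^15, C_2 ≅ Z^10.

Boundary ∂_1: C_1 → C_0 maps an edge to its endpoints' difference, ∂[p,q] = q − p. For instance
  ∂QR = R − Q.
As a 6×15 matrix over Z this has rank 5, with invariant factors (1,1,1,1,1).

Boundary ∂_2: C_2 → C_1 acts by ∂[p,q,r] = [q,r] − [p,r] + [p,q]. For instance
  ∂QSU = SU − QU + QS,
  ∂QST = ST − QT + QS.
The 15×10 boundary matrix has rank 10 and Smith normal form diag(1,1,1,1,1,1,1,1,1,2).

Computing H_k = (kernel of ∂_k) / (image of ∂_{k+1}):

  H_0: rank C_0 − rank ∂_1 = 6 − 5 = 1, and the invariant factors of ∂_1 are all 1, so H_0 ≅ Z.
  H_1: rank ker ∂_1 − rank ∂_2 = (15 − 5) − 10 = 0, and ∂_2 has invariant factor 2 > 1, so H_1 ≅ Z_2.
  H_2: rank ker ∂_2 − rank ∂_3 = (10 − 10) − 0 = 0, and there is no ∂_3, so H_2 ≅ 0.

(K is a triangulation of the real projective plane RP^2.)

H_0 ≅ Z,  H_1 ≅ Z_2,  H_2 = 0.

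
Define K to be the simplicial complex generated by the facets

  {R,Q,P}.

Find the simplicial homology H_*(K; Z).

Fix the vertex order P < Q < R and write every simplex with vertices in increasing order. Then dim K = 2 and the simplices of K are:

  0-simplices (3): P, Q, R
  1-simplices (3): PQ, PR, QR
  2-simplices (1): PQR

so the chain groups are C_0 ≅ Z^3, C_1 ≅ Z^3, C_2 ≅ Z^1.

∂_1: C_1 → C_0 sends each edge [p,q] (with p < q) to q − p.
The 3×3 boundary matrix has rank 2 and Smith normal form diag(1,1).

∂_2: C_2 → C_1 sends each 2-simplex [p,q,r] to [q,r] − [p,r] + [p,q]. For instance
  ∂PQR = QR − PR + PQ.
This gives a 3×1 integer matrix of rank 1; reducing to Smith normal form yields diagonal entries (1).

Reading off H_k = ker ∂_k / im ∂_{k+1}:

  H_0: rank C_0 − rank ∂_1 = 3 − 2 = 1, and the invariant factors of ∂_1 are all 1, so H_0 ≅ Z.
  H_1: rank ker ∂_1 − rank ∂_2 = (3 − 2) − 1 = 0, and the invariant factors of ∂_2 are all 1, so H_1 ≅ 0.
  H_2: rank ker ∂_2 − rank ∂_3 = (1 − 1) − 0 = 0, and there is no ∂_3, so H_2 ≅ 0.

H_0 = Z,  H_1 = 0,  H_2 = 0.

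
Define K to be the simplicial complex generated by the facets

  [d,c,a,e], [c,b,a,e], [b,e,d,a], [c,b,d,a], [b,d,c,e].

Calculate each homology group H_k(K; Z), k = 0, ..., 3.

H_0 = Z,  H_1 = 0,  H_2 = 0,  H_3 = Z.

Take the total order a < b < c < d < e on the vertex set. Then K (dimension 3) consists of the simplices:

  0-simplices (5): a, b, c, d, e
  1-simplices (10): ab, ac, ad, ae, bc, bd, be, cd, ce, de
  2-simplices (10): abc, abd, abe, acd, ace, ade, bcd, bce, bde, cde
  3-simplices (5): abcd, abce, abde, acde, bcde

giving chain groups C_0 ≅ Z^5, C_1 ≅ Z^10, C_2 ≅ Z^10, C_3 ≅ Z^5.

The boundary map ∂_1: C_1 → C_0 sends each edge [p,q] (with p < q) to q − p.
The resulting 5×10 matrix has rank 4, and its Smith normal form has invariant factors (1,1,1,1).

∂_2: C_2 → C_1 acts by ∂[p,q,r] = [q,r] − [p,r] + [p,q]. For instance
  ∂ade = de − ae + ad,
  ∂abe = be − ae + ab.
The resulting 10×10 matrix has rank 6, and its Smith normal form has invariant factors (1,1,1,1,1,1).

The boundary map ∂_3: C_3 → C_2 sends each 3-simplex σ to the alternating sum Σ_i (−1)^i (σ with its i-th vertex removed). For instance
  ∂acde = cde − ade + ace − acd,
  ∂abcd = bcd − acd + abd − abc.
The 10×5 boundary matrix has rank 4 and Smith normal form diag(1,1,1,1).

Now H_k = ker ∂_k / im ∂_{k+1}, so:

  H_0: rank C_0 − rank ∂_1 = 5 − 4 = 1, and the invariant factors of ∂_1 are all 1, so H_0 = Z.
  H_1: rank ker ∂_1 − rank ∂_2 = (10 − 4) − 6 = 0, and the invariant factors of ∂_2 are all 1, so H_1 = 0.
  H_2: rank ker ∂_2 − rank ∂_3 = (10 − 6) − 4 = 0, and the invariant factors of ∂_3 are all 1, so H_2 = 0.
  H_3: rank ker ∂_3 − rank ∂_4 = (5 − 4) − 0 = 1, and there is no ∂_4, so H_3 = Z.

(K is a triangulation of the 3-sphere S^3.)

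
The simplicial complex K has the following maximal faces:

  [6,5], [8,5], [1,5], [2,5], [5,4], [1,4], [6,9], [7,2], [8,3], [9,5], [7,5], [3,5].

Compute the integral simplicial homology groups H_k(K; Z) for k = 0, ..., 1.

Take the total order 1 < 2 < 3 < 4 < 5 < 6 < 7 < 8 < 9 on the vertex set. Then K (dimension 1) consists of the simplices:

  0-simplices (9): [1], [2], [3], [4], [5], [6], [7], [8], [9]
  1-simplices (12): [1,4], [1,5], [2,5], [2,7], [3,5], [3,8], [4,5], [5,6], [5,7], [5,8], [5,9], [6,9]

giving chain groups C_0 ≅ Z^9, C_1 ≅ Z^12.

The boundary map ∂_1: C_1 → C_0 maps an edge to its endpoints' difference, ∂[p,q] = q − p.
As a 9×12 matrix over Z this has rank 8, with invariant factors (1,1,1,1,1,1,1,1).

Computing H_k = (kernel of ∂_k) / (image of ∂_{k+1}):

  H_0: rank C_0 − rank ∂_1 = 9 − 8 = 1, and the invariant factors of ∂_1 are all 1, so H_0 ≅ Z.
  H_1: rank ker ∂_1 − rank ∂_2 = (12 − 8) − 0 = 4, and there is no ∂_2, so H_1 ≅ Z^4.

H_0 = Z,  H_1 = Z^4.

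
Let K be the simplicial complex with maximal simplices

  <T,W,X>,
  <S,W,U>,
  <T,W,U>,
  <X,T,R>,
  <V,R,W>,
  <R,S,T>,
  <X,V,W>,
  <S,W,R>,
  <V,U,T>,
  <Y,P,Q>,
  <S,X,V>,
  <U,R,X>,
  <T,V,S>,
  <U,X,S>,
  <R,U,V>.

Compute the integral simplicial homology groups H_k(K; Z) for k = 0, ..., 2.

H_0 = Z^2,  H_1 = Z^2,  H_2 = Z.

Fix the vertex order P < Q < R < S < T < U < V < W < X < Y and write every simplex with vertices in increasing order. Then dim K = 2 and the simplices of K are:

  0-simplices (10): P, Q, R, S, T, U, V, W, X, Y
  1-simplices (24): PQ, PY, QY, RS, RT, RU, RV, RW, RX, ST, SU, SV, SW, SX, TU, TV, TW, TX, UV, UW, UX, VW, VX, WX
  2-simplices (15): PQY, RST, RSW, RTX, RUV, RUX, RVW, STV, SUW, SUX, SVX, TUV, TUW, TWX, VWX

Hence C_0 ≅ Z^10, C_1 ≅ Z^24, C_2 ≅ Z^15.

Boundary ∂_1: C_1 → C_0 maps an edge to its endpoints' difference, ∂[p,q] = q − p. For instance
  ∂UX = X − U.
The 10×24 boundary matrix has rank 8 and Smith normal form diag(1,1,1,1,1,1,1,1).

Boundary ∂_2: C_2 → C_1 sends each 2-simplex [p,q,r] to [q,r] − [p,r] + [p,q]. For instance
  ∂RUX = UX − RX + RU,
  ∂VWX = WX − VX + VW.
The 24×15 boundary matrix has rank 14 and Smith normal form diag(1,1,1,1,1,1,1,1,1,1,1,1,1,1).

Computing H_k = (kernel of ∂_k) / (image of ∂_{k+1}):

  H_0: rank C_0 − rank ∂_1 = 10 − 8 = 2, and the invariant factors of ∂_1 are all 1, so H_0 ≅ Z^2.
  H_1: rank ker ∂_1 − rank ∂_2 = (24 − 8) − 14 = 2, and the invariant factors of ∂_2 are all 1, so H_1 ≅ Z^2.
  H_2: rank ker ∂_2 − rank ∂_3 = (15 − 14) − 0 = 1, and there is no ∂_3, so H_2 ≅ Z.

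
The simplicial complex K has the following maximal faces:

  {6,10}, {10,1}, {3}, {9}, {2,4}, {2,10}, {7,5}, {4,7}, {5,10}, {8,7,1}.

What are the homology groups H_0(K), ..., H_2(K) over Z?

Order the vertices as 1 < 2 < 3 < 4 < 5 < 6 < 7 < 8 < 9 < 10. Listing each simplex with vertices in this order, K has dimension 2 with simplices:

  0-simplices (10): [1], [2], [3], [4], [5], [6], [7], [8], [9], [10]
  1-simplices (10): [1,7], [1,8], [1,10], [2,4], [2,10], [4,7], [5,7], [5,10], [6,10], [7,8]
  2-simplices (1): [1,7,8]

Hence C_0 ≅ Z^10, C_1 ≅ Z^10, C_2 ≅ Z^1.

∂_1: C_1 → C_0 maps an edge to its endpoints' difference, ∂[p,q] = q − p.
As a 10×10 matrix over Z this has rank 7, with invariant factors (1,1,1,1,1,1,1).

∂_2: C_2 → C_1 maps a triangle to the signed sum of its edges. For instance
  ∂[1,7,8] = [7,8] − [1,8] + [1,7].
The 10×1 boundary matrix has rank 1 and Smith normal form diag(1).

From H_k ≅ ker(∂_k) / im(∂_{k+1}) we obtain:

  H_0: rank C_0 − rank ∂_1 = 10 − 7 = 3, and the invariant factors of ∂_1 are all 1, so H_0 ≅ Z^3.
  H_1: rank ker ∂_1 − rank ∂_2 = (10 − 7) − 1 = 2, and the invariant factors of ∂_2 are all 1, so H_1 ≅ Z^2.
  H_2: rank ker ∂_2 − rank ∂_3 = (1 − 1) − 0 = 0, and there is no ∂_3, so H_2 ≅ 0.

H_0 ≅ Z^3,  H_1 ≅ Z^2,  H_2 = 0.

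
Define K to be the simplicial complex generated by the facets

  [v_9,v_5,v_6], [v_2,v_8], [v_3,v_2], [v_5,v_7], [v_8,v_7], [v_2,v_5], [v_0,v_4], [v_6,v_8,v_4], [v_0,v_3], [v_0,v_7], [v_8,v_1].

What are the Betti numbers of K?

Take the total order v_0 < v_1 < v_2 < v_3 < v_4 < v_5 < v_6 < v_7 < v_8 < v_9 on the vertex set. Then K (dimension 2) consists of the simplices:

  0-simplices (10): [v_0], [v_1], [v_2], [v_3], [v_4], [v_5], [v_6], [v_7], [v_8], [v_9]
  1-simplices (15): (15 of them)
  2-simplices (2): [v_4,v_6,v_8], [v_5,v_6,v_9]

so the chain groups are C_0 ≅ Z^10, C_1 ≅ Z^15, C_2 ≅ Z^2.

Boundary ∂_1: C_1 → C_0 maps an edge to its endpoints' difference, ∂[p,q] = q − p. For instance
  ∂[v_4,v_6] = [v_6] − [v_4].
As a 10×15 matrix over Z this has rank 9, with invariant factors (1,1,1,1,1,1,1,1,1).

The boundary map ∂_2: C_2 → C_1 sends each 2-simplex [p,q,r] to [q,r] − [p,r] + [p,q]. For instance
  ∂[v_4,v_6,v_8] = [v_6,v_8] − [v_4,v_8] + [v_4,v_6],
  ∂[v_5,v_6,v_9] = [v_6,v_9] − [v_5,v_9] + [v_5,v_6].
The resulting 15×2 matrix has rank 2, and its Smith normal form has invariant factors (1,1).

Reading off H_k = ker ∂_k / im ∂_{k+1}:

  H_0: rank C_0 − rank ∂_1 = 10 − 9 = 1, and the invariant factors of ∂_1 are all 1, so H_0 ≅ Z.
  H_1: rank ker ∂_1 − rank ∂_2 = (15 − 9) − 2 = 4, and the invariant factors of ∂_2 are all 1, so H_1 ≅ Z^4.
  H_2: rank ker ∂_2 − rank ∂_3 = (2 − 2) − 0 = 0, and there is no ∂_3, so H_2 ≅ 0.

Hence the Betti numbers are b_0 = 1, b_1 = 4, b_2 = 0.

b_0 = 1, b_1 = 4, b_2 = 0.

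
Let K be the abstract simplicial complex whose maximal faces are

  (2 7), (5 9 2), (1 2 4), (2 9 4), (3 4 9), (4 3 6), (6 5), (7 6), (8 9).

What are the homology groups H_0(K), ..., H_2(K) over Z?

We work with the vertex ordering 1 < 2 < 3 < 4 < 5 < 6 < 7 < 8 < 9. The simplices of K, each written with vertices in increasing order, are:

  0-simplices (9): [1], [2], [3], [4], [5], [6], [7], [8], [9]
  1-simplices (15): [1,2], [1,4], [2,4], [2,5], [2,7], [2,9], [3,4], [3,6], [3,9], [4,6], [4,9], [5,6], [5,9], [6,7], [8,9]
  2-simplices (5): [1,2,4], [2,4,9], [2,5,9], [3,4,6], [3,4,9]

Hence C_0 ≅ Z^9, C_1 ≅ Z^15, C_2 ≅ Z^5.

Boundary ∂_1: C_1 → C_0 maps an edge to its endpoints' difference, ∂[p,q] = q − p.
As a 9×15 matrix over Z this has rank 8, with invariant factors (1,1,1,1,1,1,1,1).

Boundary ∂_2: C_2 → C_1 acts by ∂[p,q,r] = [q,r] − [p,r] + [p,q]. For instance
  ∂[3,4,9] = [4,9] − [3,9] + [3,4],
  ∂[2,4,9] = [4,9] − [2,9] + [2,4].
This gives a 15×5 integer matrix of rank 5; reducing to Smith normal form yields diagonal entries (1,1,1,1,1).

Reading off H_k = ker ∂_k / im ∂_{k+1}:

  H_0: rank C_0 − rank ∂_1 = 9 − 8 = 1, and the invariant factors of ∂_1 are all 1, so H_0 ≅ Z.
  H_1: rank ker ∂_1 − rank ∂_2 = (15 − 8) − 5 = 2, and the invariant factors of ∂_2 are all 1, so H_1 ≅ Z^2.
  H_2: rank ker ∂_2 − rank ∂_3 = (5 − 5) − 0 = 0, and there is no ∂_3, so H_2 ≅ 0.

H_0 = Z,  H_1 = Z^2,  H_2 = 0.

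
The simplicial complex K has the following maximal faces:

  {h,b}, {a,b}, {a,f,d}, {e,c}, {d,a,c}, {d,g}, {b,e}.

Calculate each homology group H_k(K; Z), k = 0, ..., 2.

H_0 = Z,  H_1 = Z,  H_2 = 0.

Fix the vertex order a < b < c < d < e < f < g < h and write every simplex with vertices in increasing order. Then dim K = 2 and the simplices of K are:

  0-simplices (8): a, b, c, d, e, f, g, h
  1-simplices (10): ab, ac, ad, af, be, bh, cd, ce, df, dg
  2-simplices (2): acd, adf

Hence C_0 ≅ Z^8, C_1 ≅ Z^10, C_2 ≅ Z^2.

The boundary map ∂_1: C_1 → C_0 maps an edge to its endpoints' difference, ∂[p,q] = q − p. For instance
  ∂df = f − d.
As a 8×10 matrix over Z this has rank 7, with invariant factors (1,1,1,1,1,1,1).

Boundary ∂_2: C_2 → C_1 maps a triangle to the signed sum of its edges. For instance
  ∂acd = cd − ad + ac,
  ∂adf = df − af + ad.
This gives a 10×2 integer matrix of rank 2; reducing to Smith normal form yields diagonal entries (1,1).

From H_k ≅ ker(∂_k) / im(∂_{k+1}) we obtain:

  H_0: rank C_0 − rank ∂_1 = 8 − 7 = 1, and the invariant factors of ∂_1 are all 1, so H_0 = Z.
  H_1: rank ker ∂_1 − rank ∂_2 = (10 − 7) − 2 = 1, and the invariant factors of ∂_2 are all 1, so H_1 = Z.
  H_2: rank ker ∂_2 − rank ∂_3 = (2 − 2) − 0 = 0, and there is no ∂_3, so H_2 = 0.

As a check, the Euler characteristic is 8 − 10 + 2 = 0, which agrees with 1 − 1 + 0 = 0.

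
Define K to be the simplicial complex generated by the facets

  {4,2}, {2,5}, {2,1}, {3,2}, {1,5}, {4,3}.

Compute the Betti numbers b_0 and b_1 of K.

Fix the vertex order 1 < 2 < 3 < 4 < 5 and write every simplex with vertices in increasing order. Then dim K = 1 and the simplices of K are:

  0-simplices (5): [1], [2], [3], [4], [5]
  1-simplices (6): [1,2], [1,5], [2,3], [2,4], [2,5], [3,4]

giving chain groups C_0 ≅ Z^5, C_1 ≅ Z^6.

The boundary map ∂_1: C_1 → C_0 is given by ∂[p,q] = [q] − [p].
As a 5×6 matrix over Z this has rank 4, with invariant factors (1,1,1,1).

Reading off H_k = ker ∂_k / im ∂_{k+1}:

  H_0: rank C_0 − rank ∂_1 = 5 − 4 = 1, and the invariant factors of ∂_1 are all 1, so H_0 = Z.
  H_1: rank ker ∂_1 − rank ∂_2 = (6 − 4) − 0 = 2, and there is no ∂_2, so H_1 = Z^2.

Hence the Betti numbers are b_0 = 1, b_1 = 2.

b_0 = 1, b_1 = 2.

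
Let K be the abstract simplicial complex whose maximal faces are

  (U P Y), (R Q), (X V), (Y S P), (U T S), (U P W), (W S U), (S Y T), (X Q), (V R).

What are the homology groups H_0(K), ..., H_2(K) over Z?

K has 10 vertices, 16 edges, 6 triangles.
rank ∂_0 = 0, rank ∂_1 = 8 ⇒ b_0 = 10 − 0 − 8 = 2; all invariant factors of ∂_1 are 1 so no torsion. So H_0 = Z^2.
rank ∂_1 = 8, rank ∂_2 = 6 ⇒ b_1 = 16 − 8 − 6 = 2; all invariant factors of ∂_2 are 1 so no torsion. So H_1 = Z^2.
rank ∂_2 = 6, rank ∂_3 = 0 ⇒ b_2 = 6 − 6 − 0 = 0. So H_2 = 0.

H_0 = Z^2,  H_1 = Z^2,  H_2 = 0.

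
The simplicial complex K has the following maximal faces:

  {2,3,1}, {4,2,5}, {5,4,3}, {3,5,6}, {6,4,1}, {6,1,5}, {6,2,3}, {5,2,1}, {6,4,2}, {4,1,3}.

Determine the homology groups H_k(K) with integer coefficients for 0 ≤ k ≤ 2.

H_0 = Z,  H_1 = Z/2,  H_2 = 0.

Fix the vertex order 1 < 2 < 3 < 4 < 5 < 6 and write every simplex with vertices in increasing order. Then dim K = 2 and the simplices of K are:

  0-simplices (6): [1], [2], [3], [4], [5], [6]
  1-simplices (15): [1,2], [1,3], [1,4], [1,5], [1,6], [2,3], [2,4], [2,5], [2,6], [3,4], [3,5], [3,6], [4,5], [4,6], [5,6]
  2-simplices (10): [1,2,3], [1,2,5], [1,3,4], [1,4,6], [1,5,6], [2,3,6], [2,4,5], [2,4,6], [3,4,5], [3,5,6]

so the chain groups are C_0 ≅ Z^6, C_1 ≅ Z^15, C_2 ≅ Z^10.

∂_1: C_1 → C_0 maps an edge to its endpoints' difference, ∂[p,q] = q − p.
This gives a 6×15 integer matrix of rank 5; reducing to Smith normal form yields diagonal entries (1,1,1,1,1).

The boundary map ∂_2: C_2 → C_1 acts by ∂[p,q,r] = [q,r] − [p,r] + [p,q]. For instance
  ∂[1,5,6] = [5,6] − [1,6] + [1,5],
  ∂[1,3,4] = [3,4] − [1,4] + [1,3].
The resulting 15×10 matrix has rank 10, and its Smith normal form has invariant factors (1,1,1,1,1,1,1,1,1,2).

Now H_k = ker ∂_k / im ∂_{k+1}, so:

  H_0: rank C_0 − rank ∂_1 = 6 − 5 = 1, and the invariant factors of ∂_1 are all 1, so H_0 = Z.
  H_1: rank ker ∂_1 − rank ∂_2 = (15 − 5) − 10 = 0, and ∂_2 has invariant factor 2 > 1, so H_1 = Z/2.
  H_2: rank ker ∂_2 − rank ∂_3 = (10 − 10) − 0 = 0, and there is no ∂_3, so H_2 = 0.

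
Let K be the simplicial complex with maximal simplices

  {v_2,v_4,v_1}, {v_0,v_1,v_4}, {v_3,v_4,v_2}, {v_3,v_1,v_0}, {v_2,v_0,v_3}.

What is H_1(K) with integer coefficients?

H_1 ≅ Z.

Order the vertices as v_0 < v_1 < v_2 < v_3 < v_4. Listing each simplex with vertices in this order, K has dimension 2 with simplices:

  0-simplices (5): [v_0], [v_1], [v_2], [v_3], [v_4]
  1-simplices (10): [v_0,v_1], [v_0,v_2], [v_0,v_3], [v_0,v_4], [v_1,v_2], [v_1,v_3], [v_1,v_4], [v_2,v_3], [v_2,v_4], [v_3,v_4]
  2-simplices (5): [v_0,v_1,v_3], [v_0,v_1,v_4], [v_0,v_2,v_3], [v_1,v_2,v_4], [v_2,v_3,v_4]

so the chain groups are C_0 ≅ Z^5, C_1 ≅ Z^10, C_2 ≅ Z^5.

∂_1: C_1 → C_0 maps an edge to its endpoints' difference, ∂[p,q] = q − p. For instance
  ∂[v_1,v_3] = [v_3] − [v_1].
As a 5×10 matrix over Z this has rank 4, with invariant factors (1,1,1,1).

Boundary ∂_2: C_2 → C_1 acts by ∂[p,q,r] = [q,r] − [p,r] + [p,q]. For instance
  ∂[v_2,v_3,v_4] = [v_3,v_4] − [v_2,v_4] + [v_2,v_3],
  ∂[v_0,v_2,v_3] = [v_2,v_3] − [v_0,v_3] + [v_0,v_2].
The 10×5 boundary matrix has rank 5 and Smith normal form diag(1,1,1,1,1).

Reading off H_k = ker ∂_k / im ∂_{k+1}:

  H_1: rank ker ∂_1 − rank ∂_2 = (10 − 4) − 5 = 1, and the invariant factors of ∂_2 are all 1, so H_1 ≅ Z.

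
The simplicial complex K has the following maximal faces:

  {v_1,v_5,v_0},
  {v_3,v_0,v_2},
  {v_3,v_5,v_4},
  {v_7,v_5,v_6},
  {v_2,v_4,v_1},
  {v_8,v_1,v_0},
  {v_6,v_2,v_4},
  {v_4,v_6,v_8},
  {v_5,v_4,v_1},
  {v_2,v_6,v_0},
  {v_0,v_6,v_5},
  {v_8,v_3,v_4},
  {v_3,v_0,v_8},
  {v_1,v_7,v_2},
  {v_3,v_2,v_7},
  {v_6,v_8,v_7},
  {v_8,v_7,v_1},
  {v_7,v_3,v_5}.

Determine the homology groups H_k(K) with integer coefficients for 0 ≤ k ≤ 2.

Fix the vertex order v_0 < v_1 < v_2 < v_3 < v_4 < v_5 < v_6 < v_7 < v_8 and write every simplex with vertices in increasing order. Then dim K = 2 and the simplices of K are:

  0-simplices (9): [v_0], [v_1], [v_2], [v_3], [v_4], [v_5], [v_6], [v_7], [v_8]
  1-simplices (27): (27 of them)
  2-simplices (18): (18 of them)

Hence C_0 ≅ Z^9, C_1 ≅ Z^27, C_2 ≅ Z^18.

Boundary ∂_1: C_1 → C_0 maps an edge to its endpoints' difference, ∂[p,q] = q − p.
The resulting 9×27 matrix has rank 8, and its Smith normal form has invariant factors (1,1,1,1,1,1,1,1).

∂_2: C_2 → C_1 maps a triangle to the signed sum of its edges. For instance
  ∂[v_5,v_6,v_7] = [v_6,v_7] − [v_5,v_7] + [v_5,v_6],
  ∂[v_0,v_2,v_3] = [v_2,v_3] − [v_0,v_3] + [v_0,v_2].
The resulting 27×18 matrix has rank 17, and its Smith normal form has invariant factors (1,1,1,1,1,1,1,1,1,1,1,1,1,1,1,1,1).

Reading off H_k = ker ∂_k / im ∂_{k+1}:

  H_0: rank C_0 − rank ∂_1 = 9 − 8 = 1, and the invariant factors of ∂_1 are all 1, so H_0 ≅ Z.
  H_1: rank ker ∂_1 − rank ∂_2 = (27 − 8) − 17 = 2, and the invariant factors of ∂_2 are all 1, so H_1 ≅ Z^2.
  H_2: rank ker ∂_2 − rank ∂_3 = (18 − 17) − 0 = 1, and there is no ∂_3, so H_2 ≅ Z.

(K is a triangulation of the torus T^2.)

H_0 = Z,  H_1 = Z^2,  H_2 = Z.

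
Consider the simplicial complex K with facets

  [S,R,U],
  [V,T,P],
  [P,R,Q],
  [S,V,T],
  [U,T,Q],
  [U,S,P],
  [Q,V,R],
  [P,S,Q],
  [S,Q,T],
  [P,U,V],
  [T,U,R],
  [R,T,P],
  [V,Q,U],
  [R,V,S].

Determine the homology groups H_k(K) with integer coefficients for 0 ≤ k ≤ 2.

We work with the vertex ordering P < Q < R < S < T < U < V. The simplices of K, each written with vertices in increasing order, are:

  0-simplices (7): P, Q, R, S, T, U, V
  1-simplices (21): PQ, PR, PS, PT, PU, PV, QR, QS, QT, QU, QV, RS, RT, RU, RV, ST, SU, SV, TU, TV, UV
  2-simplices (14): PQR, PQS, PRT, PSU, PTV, PUV, QRV, QST, QTU, QUV, RSU, RSV, RTU, STV

giving chain groups C_0 ≅ Z^7, C_1 ≅ Z^21, C_2 ≅ Z^14.

∂_1: C_1 → C_0 sends each edge [p,q] (with p < q) to q − p.
As a 7×21 matrix over Z this has rank 6, with invariant factors (1,1,1,1,1,1).

Boundary ∂_2: C_2 → C_1 sends each 2-simplex [p,q,r] to [q,r] − [p,r] + [p,q]. For instance
  ∂RTU = TU − RU + RT,
  ∂PQS = QS − PS + PQ.
As a 21×14 matrix over Z this has rank 13, with invariant factors (1,1,1,1,1,1,1,1,1,1,1,1,1).

Reading off H_k = ker ∂_k / im ∂_{k+1}:

  H_0: rank C_0 − rank ∂_1 = 7 − 6 = 1, and the invariant factors of ∂_1 are all 1, so H_0 ≅ Z.
  H_1: rank ker ∂_1 − rank ∂_2 = (21 − 6) − 13 = 2, and the invariant factors of ∂_2 are all 1, so H_1 ≅ Z^2.
  H_2: rank ker ∂_2 − rank ∂_3 = (14 − 13) − 0 = 1, and there is no ∂_3, so H_2 ≅ Z.

As a check, the Euler characteristic is 7 − 21 + 14 = 0, which agrees with 1 − 2 + 1 = 0.
(K is a triangulation of the torus T^2.)

H_0 ≅ Z,  H_1 ≅ Z^2,  H_2 ≅ Z.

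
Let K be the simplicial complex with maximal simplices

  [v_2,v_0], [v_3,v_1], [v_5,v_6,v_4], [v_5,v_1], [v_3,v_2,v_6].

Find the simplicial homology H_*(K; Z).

H_0 ≅ Z,  H_1 ≅ Z,  H_2 = 0.

We work with the vertex ordering v_0 < v_1 < v_2 < v_3 < v_4 < v_5 < v_6. The simplices of K, each written with vertices in increasing order, are:

  0-simplices (7): [v_0], [v_1], [v_2], [v_3], [v_4], [v_5], [v_6]
  1-simplices (9): [v_0,v_2], [v_1,v_3], [v_1,v_5], [v_2,v_3], [v_2,v_6], [v_3,v_6], [v_4,v_5], [v_4,v_6], [v_5,v_6]
  2-simplices (2): [v_2,v_3,v_6], [v_4,v_5,v_6]

Hence C_0 ≅ Z^7, C_1 ≅ Z^9, C_2 ≅ Z^2.

∂_1: C_1 → C_0 is given by ∂[p,q] = [q] − [p].
As a 7×9 matrix over Z this has rank 6, with invariant factors (1,1,1,1,1,1).

∂_2: C_2 → C_1 acts by ∂[p,q,r] = [q,r] − [p,r] + [p,q]. For instance
  ∂[v_4,v_5,v_6] = [v_5,v_6] − [v_4,v_6] + [v_4,v_5],
  ∂[v_2,v_3,v_6] = [v_3,v_6] − [v_2,v_6] + [v_2,v_3].
This gives a 9×2 integer matrix of rank 2; reducing to Smith normal form yields diagonal entries (1,1).

Computing H_k = (kernel of ∂_k) / (image of ∂_{k+1}):

  H_0: rank C_0 − rank ∂_1 = 7 − 6 = 1, and the invariant factors of ∂_1 are all 1, so H_0 ≅ Z.
  H_1: rank ker ∂_1 − rank ∂_2 = (9 − 6) − 2 = 1, and the invariant factors of ∂_2 are all 1, so H_1 ≅ Z.
  H_2: rank ker ∂_2 − rank ∂_3 = (2 − 2) − 0 = 0, and there is no ∂_3, so H_2 ≅ 0.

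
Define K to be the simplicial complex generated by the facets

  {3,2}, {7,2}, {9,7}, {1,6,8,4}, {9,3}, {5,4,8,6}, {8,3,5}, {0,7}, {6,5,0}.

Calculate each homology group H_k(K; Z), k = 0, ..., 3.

Fix the vertex order 0 < 1 < 2 < 3 < 4 < 5 < 6 < 7 < 8 < 9 and write every simplex with vertices in increasing order. Then dim K = 3 and the simplices of K are:

  0-simplices (10): [0], [1], [2], [3], [4], [5], [6], [7], [8], [9]
  1-simplices (18): [0,5], [0,6], [0,7], [1,4], [1,6], [1,8], [2,3], [2,7], [3,5], [3,8], [3,9], [4,5], [4,6], [4,8], [5,6], [5,8], [6,8], [7,9]
  2-simplices (9): [0,5,6], [1,4,6], [1,4,8], [1,6,8], [3,5,8], [4,5,6], [4,5,8], [4,6,8], [5,6,8]
  3-simplices (2): [1,4,6,8], [4,5,6,8]

giving chain groups C_0 ≅ Z^10, C_1 ≅ Z^18, C_2 ≅ Z^9, C_3 ≅ Z^2.

The boundary map ∂_1: C_1 → C_0 is given by ∂[p,q] = [q] − [p]. For instance
  ∂[7,9] = [9] − [7].
This gives a 10×18 integer matrix of rank 9; reducing to Smith normal form yields diagonal entries (1,1,1,1,1,1,1,1,1).

Boundary ∂_2: C_2 → C_1 acts by ∂[p,q,r] = [q,r] − [p,r] + [p,q]. For instance
  ∂[1,4,6] = [4,6] − [1,6] + [1,4],
  ∂[4,6,8] = [6,8] − [4,8] + [4,6].
This gives a 18×9 integer matrix of rank 7; reducing to Smith normal form yields diagonal entries (1,1,1,1,1,1,1).

The boundary map ∂_3: C_3 → C_2 sends each 3-simplex σ to the alternating sum Σ_i (−1)^i (σ with its i-th vertex removed). For instance
  ∂[4,5,6,8] = [5,6,8] − [4,6,8] + [4,5,8] − [4,5,6],
  ∂[1,4,6,8] = [4,6,8] − [1,6,8] + [1,4,8] − [1,4,6].
The 9×2 boundary matrix has rank 2 and Smith normal form diag(1,1).

From H_k ≅ ker(∂_k) / im(∂_{k+1}) we obtain:

  H_0: rank C_0 − rank ∂_1 = 10 − 9 = 1, and the invariant factors of ∂_1 are all 1, so H_0 ≅ Z.
  H_1: rank ker ∂_1 − rank ∂_2 = (18 − 9) − 7 = 2, and the invariant factors of ∂_2 are all 1, so H_1 ≅ Z^2.
  H_2: rank ker ∂_2 − rank ∂_3 = (9 − 7) − 2 = 0, and the invariant factors of ∂_3 are all 1, so H_2 ≅ 0.
  H_3: rank ker ∂_3 − rank ∂_4 = (2 − 2) − 0 = 0, and there is no ∂_4, so H_3 ≅ 0.

H_0 ≅ Z,  H_1 ≅ Z^2,  H_2 = 0,  H_3 = 0.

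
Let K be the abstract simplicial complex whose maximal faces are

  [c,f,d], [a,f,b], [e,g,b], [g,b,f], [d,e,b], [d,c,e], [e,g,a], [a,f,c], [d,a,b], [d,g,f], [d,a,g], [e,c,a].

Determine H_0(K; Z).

H_0 ≅ Z.

We work with the vertex ordering a < b < c < d < e < f < g. The simplices of K, each written with vertices in increasing order, are:

  0-simplices (7): a, b, c, d, e, f, g
  1-simplices (18): ab, ac, ad, ae, af, ag, bd, be, bf, bg, cd, ce, cf, de, df, dg, eg, fg
  2-simplices (12): abd, abf, ace, acf, adg, aeg, bde, beg, bfg, cde, cdf, dfg

giving chain groups C_0 ≅ Z^7, C_1 ≅ Z^18, C_2 ≅ Z^12.

Boundary ∂_1: C_1 → C_0 maps an edge to its endpoints' difference, ∂[p,q] = q − p.
The 7×18 boundary matrix has rank 6 and Smith normal form diag(1,1,1,1,1,1).

The boundary map ∂_2: C_2 → C_1 acts by ∂[p,q,r] = [q,r] − [p,r] + [p,q]. For instance
  ∂ace = ce − ae + ac,
  ∂beg = eg − bg + be.
The resulting 18×12 matrix has rank 12, and its Smith normal form has invariant factors (1,1,1,1,1,1,1,1,1,1,1,2).

Now H_k = ker ∂_k / im ∂_{k+1}, so:

  H_0: rank C_0 − rank ∂_1 = 7 − 6 = 1, and the invariant factors of ∂_1 are all 1, so H_0 = Z.

(K is a triangulation of the real projective plane RP^2.)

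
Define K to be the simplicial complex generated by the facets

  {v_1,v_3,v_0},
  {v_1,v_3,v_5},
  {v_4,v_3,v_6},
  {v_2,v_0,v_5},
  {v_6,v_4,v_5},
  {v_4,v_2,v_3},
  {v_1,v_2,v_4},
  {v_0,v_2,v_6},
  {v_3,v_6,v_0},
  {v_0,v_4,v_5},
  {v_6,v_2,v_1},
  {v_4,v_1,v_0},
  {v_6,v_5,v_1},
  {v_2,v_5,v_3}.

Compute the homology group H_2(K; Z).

Take the total order v_0 < v_1 < v_2 < v_3 < v_4 < v_5 < v_6 on the vertex set. Then K (dimension 2) consists of the simplices:

  0-simplices (7): [v_0], [v_1], [v_2], [v_3], [v_4], [v_5], [v_6]
  1-simplices (21): (21 of them)
  2-simplices (14): (14 of them)

giving chain groups C_0 ≅ Z^7, C_1 ≅ Z^21, C_2 ≅ Z^14.

∂_1: C_1 → C_0 is given by ∂[p,q] = [q] − [p]. For instance
  ∂[v_4,v_5] = [v_5] − [v_4].
This gives a 7×21 integer matrix of rank 6; reducing to Smith normal form yields diagonal entries (1,1,1,1,1,1).

The boundary map ∂_2: C_2 → C_1 acts by ∂[p,q,r] = [q,r] − [p,r] + [p,q]. For instance
  ∂[v_1,v_2,v_6] = [v_2,v_6] − [v_1,v_6] + [v_1,v_2],
  ∂[v_1,v_3,v_5] = [v_3,v_5] − [v_1,v_5] + [v_1,v_3].
As a 21×14 matrix over Z this has rank 13, with invariant factors (1,1,1,1,1,1,1,1,1,1,1,1,1).

Now H_k = ker ∂_k / im ∂_{k+1}, so:

  H_2: rank ker ∂_2 − rank ∂_3 = (14 − 13) − 0 = 1, and there is no ∂_3, so H_2 = Z.

(K is a triangulation of the torus T^2.)

H_2 ≅ Z.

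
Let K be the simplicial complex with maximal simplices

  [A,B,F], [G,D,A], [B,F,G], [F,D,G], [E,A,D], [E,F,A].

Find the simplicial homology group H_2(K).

H_2 = 0.

Fix the vertex order A < B < D < E < F < G and write every simplex with vertices in increasing order. Then dim K = 2 and the simplices of K are:

  0-simplices (6): A, B, D, E, F, G
  1-simplices (12): AB, AD, AE, AF, AG, BF, BG, DE, DF, DG, EF, FG
  2-simplices (6): ABF, ADE, ADG, AEF, BFG, DFG

so the chain groups are C_0 ≅ Z^6, C_1 ≅ Z^12, C_2 ≅ Z^6.

∂_1: C_1 → C_0 is given by ∂[p,q] = [q] − [p].
As a 6×12 matrix over Z this has rank 5, with invariant factors (1,1,1,1,1).

∂_2: C_2 → C_1 acts by ∂[p,q,r] = [q,r] − [p,r] + [p,q]. For instance
  ∂ADE = DE − AE + AD,
  ∂DFG = FG − DG + DF.
The resulting 12×6 matrix has rank 6, and its Smith normal form has invariant factors (1,1,1,1,1,1).

Computing H_k = (kernel of ∂_k) / (image of ∂_{k+1}):

  H_2: rank ker ∂_2 − rank ∂_3 = (6 − 6) − 0 = 0, and there is no ∂_3, so H_2 = 0.

(K is a triangulation of the cylinder S^1 x I.)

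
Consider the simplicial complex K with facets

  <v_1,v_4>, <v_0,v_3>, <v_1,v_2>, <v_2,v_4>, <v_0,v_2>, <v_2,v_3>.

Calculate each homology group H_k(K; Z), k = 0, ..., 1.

We work with the vertex ordering v_0 < v_1 < v_2 < v_3 < v_4. The simplices of K, each written with vertices in increasing order, are:

  0-simplices (5): [v_0], [v_1], [v_2], [v_3], [v_4]
  1-simplices (6): [v_0,v_2], [v_0,v_3], [v_1,v_2], [v_1,v_4], [v_2,v_3], [v_2,v_4]

Hence C_0 ≅ Z^5, C_1 ≅ Z^6.

The boundary map ∂_1: C_1 → C_0 is given by ∂[p,q] = [q] − [p]. For instance
  ∂[v_2,v_3] = [v_3] − [v_2].
The 5×6 boundary matrix has rank 4 and Smith normal form diag(1,1,1,1).

Computing H_k = (kernel of ∂_k) / (image of ∂_{k+1}):

  H_0: rank C_0 − rank ∂_1 = 5 − 4 = 1, and the invariant factors of ∂_1 are all 1, so H_0 ≅ Z.
  H_1: rank ker ∂_1 − rank ∂_2 = (6 − 4) − 0 = 2, and there is no ∂_2, so H_1 ≅ Z^2.

H_0 = Z,  H_1 = Z^2.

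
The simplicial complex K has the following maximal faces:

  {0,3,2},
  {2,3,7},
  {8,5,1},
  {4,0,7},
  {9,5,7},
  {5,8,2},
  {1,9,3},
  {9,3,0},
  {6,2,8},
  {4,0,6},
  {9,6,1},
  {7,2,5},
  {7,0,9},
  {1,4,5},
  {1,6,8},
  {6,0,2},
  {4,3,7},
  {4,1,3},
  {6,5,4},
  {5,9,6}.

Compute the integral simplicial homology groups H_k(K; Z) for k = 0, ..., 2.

Take the total order 0 < 1 < 2 < 3 < 4 < 5 < 6 < 7 < 8 < 9 on the vertex set. Then K (dimension 2) consists of the simplices:

  0-simplices (10): [0], [1], [2], [3], [4], [5], [6], [7], [8], [9]
  1-simplices (30): (30 of them)
  2-simplices (20): (20 of them)

Hence C_0 ≅ Z^10, C_1 ≅ Z^30, C_2 ≅ Z^20.

Boundary ∂_1: C_1 → C_0 maps an edge to its endpoints' difference, ∂[p,q] = q − p. For instance
  ∂[2,3] = [3] − [2].
The 10×30 boundary matrix has rank 9 and Smith normal form diag(1,1,1,1,1,1,1,1,1).

The boundary map ∂_2: C_2 → C_1 sends each 2-simplex [p,q,r] to [q,r] − [p,r] + [p,q]. For instance
  ∂[0,2,6] = [2,6] − [0,6] + [0,2],
  ∂[4,5,6] = [5,6] − [4,6] + [4,5].
This gives a 30×20 integer matrix of rank 20; reducing to Smith normal form yields diagonal entries (1,1,1,1,1,1,1,1,1,1,1,1,1,1,1,1,1,1,1,2).

Computing H_k = (kernel of ∂_k) / (image of ∂_{k+1}):

  H_0: rank C_0 − rank ∂_1 = 10 − 9 = 1, and the invariant factors of ∂_1 are all 1, so H_0 ≅ Z.
  H_1: rank ker ∂_1 − rank ∂_2 = (30 − 9) − 20 = 1, and ∂_2 has invariant factor 2 > 1, so H_1 ≅ Z ⊕ Z/2Z.
  H_2: rank ker ∂_2 − rank ∂_3 = (20 − 20) − 0 = 0, and there is no ∂_3, so H_2 ≅ 0.

H_0 = Z,  H_1 = Z ⊕ Z/2Z,  H_2 = 0.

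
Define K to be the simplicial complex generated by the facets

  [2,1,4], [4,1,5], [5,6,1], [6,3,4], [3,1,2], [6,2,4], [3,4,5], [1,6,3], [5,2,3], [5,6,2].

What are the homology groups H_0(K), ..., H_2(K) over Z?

H_0 = Z,  H_1 = Z/2,  H_2 = 0.

Take the total order 1 < 2 < 3 < 4 < 5 < 6 on the vertex set. Then K (dimension 2) consists of the simplices:

  0-simplices (6): [1], [2], [3], [4], [5], [6]
  1-simplices (15): [1,2], [1,3], [1,4], [1,5], [1,6], [2,3], [2,4], [2,5], [2,6], [3,4], [3,5], [3,6], [4,5], [4,6], [5,6]
  2-simplices (10): [1,2,3], [1,2,4], [1,3,6], [1,4,5], [1,5,6], [2,3,5], [2,4,6], [2,5,6], [3,4,5], [3,4,6]

giving chain groups C_0 ≅ Z^6, C_1 ≅ Z^15, C_2 ≅ Z^10.

Boundary ∂_1: C_1 → C_0 maps an edge to its endpoints' difference, ∂[p,q] = q − p. For instance
  ∂[4,5] = [5] − [4].
The 6×15 boundary matrix has rank 5 and Smith normal form diag(1,1,1,1,1).

Boundary ∂_2: C_2 → C_1 sends each 2-simplex [p,q,r] to [q,r] − [p,r] + [p,q]. For instance
  ∂[1,2,3] = [2,3] − [1,3] + [1,2],
  ∂[3,4,5] = [4,5] − [3,5] + [3,4].
The resulting 15×10 matrix has rank 10, and its Smith normal form has invariant factors (1,1,1,1,1,1,1,1,1,2).

Computing H_k = (kernel of ∂_k) / (image of ∂_{k+1}):

  H_0: rank C_0 − rank ∂_1 = 6 − 5 = 1, and the invariant factors of ∂_1 are all 1, so H_0 ≅ Z.
  H_1: rank ker ∂_1 − rank ∂_2 = (15 − 5) − 10 = 0, and ∂_2 has invariant factor 2 > 1, so H_1 ≅ Z/2.
  H_2: rank ker ∂_2 − rank ∂_3 = (10 − 10) − 0 = 0, and there is no ∂_3, so H_2 ≅ 0.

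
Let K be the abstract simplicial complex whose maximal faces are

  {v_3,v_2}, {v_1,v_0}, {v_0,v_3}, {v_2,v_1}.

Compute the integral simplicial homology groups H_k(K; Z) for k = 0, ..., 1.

H_0 ≅ Z,  H_1 ≅ Z.

We work with the vertex ordering v_0 < v_1 < v_2 < v_3. The simplices of K, each written with vertices in increasing order, are:

  0-simplices (4): [v_0], [v_1], [v_2], [v_3]
  1-simplices (4): [v_0,v_1], [v_0,v_3], [v_1,v_2], [v_2,v_3]

giving chain groups C_0 ≅ Z^4, C_1 ≅ Z^4.

The boundary map ∂_1: C_1 → C_0 maps an edge to its endpoints' difference, ∂[p,q] = q − p. For instance
  ∂[v_1,v_2] = [v_2] − [v_1].
This gives a 4×4 integer matrix of rank 3; reducing to Smith normal form yields diagonal entries (1,1,1).

Reading off H_k = ker ∂_k / im ∂_{k+1}:

  H_0: rank C_0 − rank ∂_1 = 4 − 3 = 1, and the invariant factors of ∂_1 are all 1, so H_0 ≅ Z.
  H_1: rank ker ∂_1 − rank ∂_2 = (4 − 3) − 0 = 1, and there is no ∂_2, so H_1 ≅ Z.

(K is a triangulation of the circle S^1.)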